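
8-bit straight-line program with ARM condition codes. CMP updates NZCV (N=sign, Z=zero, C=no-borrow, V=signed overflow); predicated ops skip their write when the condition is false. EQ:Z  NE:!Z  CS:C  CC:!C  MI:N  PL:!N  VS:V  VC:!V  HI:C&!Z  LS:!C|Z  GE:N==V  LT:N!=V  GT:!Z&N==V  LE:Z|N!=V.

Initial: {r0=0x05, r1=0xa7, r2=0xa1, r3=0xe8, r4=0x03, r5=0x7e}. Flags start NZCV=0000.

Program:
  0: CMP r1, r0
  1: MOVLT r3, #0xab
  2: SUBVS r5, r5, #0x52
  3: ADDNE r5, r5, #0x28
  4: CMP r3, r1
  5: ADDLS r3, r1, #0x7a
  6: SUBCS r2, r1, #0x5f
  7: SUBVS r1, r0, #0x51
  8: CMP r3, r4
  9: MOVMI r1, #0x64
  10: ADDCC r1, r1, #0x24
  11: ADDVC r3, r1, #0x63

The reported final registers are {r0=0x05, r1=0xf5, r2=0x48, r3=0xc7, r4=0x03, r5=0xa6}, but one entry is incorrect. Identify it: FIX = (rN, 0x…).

FIX = (r1, 0x64)

0: ✓ CMP  NZCV=1010
1: ✓ MOVLT  r3←0xab
2: · SUBVS
3: ✓ ADDNE  r5←0xa6
4: ✓ CMP  NZCV=0010
5: · ADDLS
6: ✓ SUBCS  r2←0x48
7: · SUBVS
8: ✓ CMP  NZCV=1010
9: ✓ MOVMI  r1←0x64
10: · ADDCC
11: ✓ ADDVC  r3←0xc7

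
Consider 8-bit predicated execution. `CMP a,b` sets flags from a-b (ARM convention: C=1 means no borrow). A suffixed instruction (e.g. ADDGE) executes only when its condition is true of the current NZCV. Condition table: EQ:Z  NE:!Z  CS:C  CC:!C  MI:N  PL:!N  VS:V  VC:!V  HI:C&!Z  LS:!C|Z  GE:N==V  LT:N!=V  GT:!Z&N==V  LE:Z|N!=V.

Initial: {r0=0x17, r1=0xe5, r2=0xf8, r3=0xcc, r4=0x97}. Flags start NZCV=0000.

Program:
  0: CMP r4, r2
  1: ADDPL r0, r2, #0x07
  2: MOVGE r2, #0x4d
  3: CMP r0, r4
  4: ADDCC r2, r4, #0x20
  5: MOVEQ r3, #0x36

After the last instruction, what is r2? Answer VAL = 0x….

VAL = 0xb7

0: ✓ CMP  NZCV=1000
1: · ADDPL
2: · MOVGE
3: ✓ CMP  NZCV=1001
4: ✓ ADDCC  r2←0xb7
5: · MOVEQ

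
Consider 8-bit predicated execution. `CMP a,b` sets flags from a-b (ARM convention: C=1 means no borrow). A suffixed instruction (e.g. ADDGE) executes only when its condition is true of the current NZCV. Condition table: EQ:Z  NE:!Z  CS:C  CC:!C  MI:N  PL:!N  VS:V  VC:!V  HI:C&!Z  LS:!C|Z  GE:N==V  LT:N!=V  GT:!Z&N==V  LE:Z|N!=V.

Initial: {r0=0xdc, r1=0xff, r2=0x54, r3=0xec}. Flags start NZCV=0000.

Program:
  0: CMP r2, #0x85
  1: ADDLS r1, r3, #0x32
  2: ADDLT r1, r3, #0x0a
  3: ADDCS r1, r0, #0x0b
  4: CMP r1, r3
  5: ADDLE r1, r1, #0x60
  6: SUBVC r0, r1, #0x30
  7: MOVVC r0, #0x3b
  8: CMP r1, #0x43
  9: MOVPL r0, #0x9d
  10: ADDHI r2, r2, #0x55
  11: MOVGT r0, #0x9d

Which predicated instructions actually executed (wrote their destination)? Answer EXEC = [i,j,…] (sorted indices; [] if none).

EXEC = [1,6,7]

0: ✓ CMP  NZCV=1001
1: ✓ ADDLS  r1←0x1e
2: · ADDLT
3: · ADDCS
4: ✓ CMP  NZCV=0000
5: · ADDLE
6: ✓ SUBVC  r0←0xee
7: ✓ MOVVC  r0←0x3b
8: ✓ CMP  NZCV=1000
9: · MOVPL
10: · ADDHI
11: · MOVGT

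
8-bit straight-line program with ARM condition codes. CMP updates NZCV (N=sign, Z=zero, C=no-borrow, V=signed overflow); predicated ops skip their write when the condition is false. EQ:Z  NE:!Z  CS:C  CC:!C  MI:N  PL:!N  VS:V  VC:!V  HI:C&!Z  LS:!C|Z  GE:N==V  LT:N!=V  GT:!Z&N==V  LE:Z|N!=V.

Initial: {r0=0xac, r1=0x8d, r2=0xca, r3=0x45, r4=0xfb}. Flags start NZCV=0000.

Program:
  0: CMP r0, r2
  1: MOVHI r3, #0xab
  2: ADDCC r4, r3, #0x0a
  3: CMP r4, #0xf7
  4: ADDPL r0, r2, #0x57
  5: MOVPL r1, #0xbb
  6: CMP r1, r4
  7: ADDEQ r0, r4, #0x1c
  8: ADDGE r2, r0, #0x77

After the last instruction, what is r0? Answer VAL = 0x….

[0] flags=1000 → (cmp)
[1] flags=1000 HI?F → skip
[2] flags=1000 CC?T → r4=0x4f
[3] flags=0000 → (cmp)
[4] flags=0000 PL?T → r0=0x21
[5] flags=0000 PL?T → r1=0xbb
[6] flags=0011 → (cmp)
[7] flags=0011 EQ?F → skip
[8] flags=0011 GE?F → skip

VAL = 0x21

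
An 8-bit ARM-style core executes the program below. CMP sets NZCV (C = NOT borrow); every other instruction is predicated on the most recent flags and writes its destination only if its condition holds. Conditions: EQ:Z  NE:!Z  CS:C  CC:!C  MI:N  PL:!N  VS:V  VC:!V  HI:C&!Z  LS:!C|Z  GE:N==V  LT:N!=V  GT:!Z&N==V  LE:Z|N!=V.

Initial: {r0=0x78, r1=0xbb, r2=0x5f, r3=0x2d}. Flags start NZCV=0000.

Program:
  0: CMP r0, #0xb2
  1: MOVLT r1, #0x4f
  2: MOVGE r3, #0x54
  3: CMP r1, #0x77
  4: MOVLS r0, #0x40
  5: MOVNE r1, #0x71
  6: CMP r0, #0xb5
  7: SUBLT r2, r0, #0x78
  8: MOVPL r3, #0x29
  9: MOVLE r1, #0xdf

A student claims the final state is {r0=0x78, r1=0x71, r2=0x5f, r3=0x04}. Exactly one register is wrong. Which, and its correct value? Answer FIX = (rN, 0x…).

FIX = (r3, 0x54)

0: ✓ CMP  NZCV=1001
1: · MOVLT
2: ✓ MOVGE  r3←0x54
3: ✓ CMP  NZCV=0011
4: · MOVLS
5: ✓ MOVNE  r1←0x71
6: ✓ CMP  NZCV=1001
7: · SUBLT
8: · MOVPL
9: · MOVLE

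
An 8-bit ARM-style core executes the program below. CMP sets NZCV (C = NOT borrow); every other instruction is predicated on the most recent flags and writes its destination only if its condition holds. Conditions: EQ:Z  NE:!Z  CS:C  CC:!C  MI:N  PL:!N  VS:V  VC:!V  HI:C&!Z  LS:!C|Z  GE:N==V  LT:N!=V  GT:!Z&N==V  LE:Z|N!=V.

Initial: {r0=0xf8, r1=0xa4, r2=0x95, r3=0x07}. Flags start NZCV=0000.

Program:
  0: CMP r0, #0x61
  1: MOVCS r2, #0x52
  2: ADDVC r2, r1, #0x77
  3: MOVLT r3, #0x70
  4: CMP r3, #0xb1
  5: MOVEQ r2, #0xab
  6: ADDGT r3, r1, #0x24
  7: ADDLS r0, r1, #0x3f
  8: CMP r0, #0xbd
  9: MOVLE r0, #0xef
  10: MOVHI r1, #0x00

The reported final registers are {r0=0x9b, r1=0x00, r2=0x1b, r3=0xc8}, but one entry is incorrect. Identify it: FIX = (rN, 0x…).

FIX = (r0, 0xe3)

0: ✓ CMP  NZCV=1010
1: ✓ MOVCS  r2←0x52
2: ✓ ADDVC  r2←0x1b
3: ✓ MOVLT  r3←0x70
4: ✓ CMP  NZCV=1001
5: · MOVEQ
6: ✓ ADDGT  r3←0xc8
7: ✓ ADDLS  r0←0xe3
8: ✓ CMP  NZCV=0010
9: · MOVLE
10: ✓ MOVHI  r1←0x00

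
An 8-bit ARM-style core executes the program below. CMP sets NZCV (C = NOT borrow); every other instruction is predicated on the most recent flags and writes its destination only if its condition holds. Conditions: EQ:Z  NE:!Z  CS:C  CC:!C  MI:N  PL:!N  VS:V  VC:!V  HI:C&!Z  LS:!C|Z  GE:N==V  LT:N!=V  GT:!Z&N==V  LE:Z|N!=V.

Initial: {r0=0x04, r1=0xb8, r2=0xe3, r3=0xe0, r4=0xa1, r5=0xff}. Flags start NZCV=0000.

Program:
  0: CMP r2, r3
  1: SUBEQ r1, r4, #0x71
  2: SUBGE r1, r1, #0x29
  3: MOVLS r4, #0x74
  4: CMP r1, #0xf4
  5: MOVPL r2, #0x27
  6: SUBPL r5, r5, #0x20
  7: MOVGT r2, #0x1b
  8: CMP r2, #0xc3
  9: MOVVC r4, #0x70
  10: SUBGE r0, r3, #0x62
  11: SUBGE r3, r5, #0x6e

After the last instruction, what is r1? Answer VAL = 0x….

VAL = 0x8f

0: ✓ CMP  NZCV=0010
1: · SUBEQ
2: ✓ SUBGE  r1←0x8f
3: · MOVLS
4: ✓ CMP  NZCV=1000
5: · MOVPL
6: · SUBPL
7: · MOVGT
8: ✓ CMP  NZCV=0010
9: ✓ MOVVC  r4←0x70
10: ✓ SUBGE  r0←0x7e
11: ✓ SUBGE  r3←0x91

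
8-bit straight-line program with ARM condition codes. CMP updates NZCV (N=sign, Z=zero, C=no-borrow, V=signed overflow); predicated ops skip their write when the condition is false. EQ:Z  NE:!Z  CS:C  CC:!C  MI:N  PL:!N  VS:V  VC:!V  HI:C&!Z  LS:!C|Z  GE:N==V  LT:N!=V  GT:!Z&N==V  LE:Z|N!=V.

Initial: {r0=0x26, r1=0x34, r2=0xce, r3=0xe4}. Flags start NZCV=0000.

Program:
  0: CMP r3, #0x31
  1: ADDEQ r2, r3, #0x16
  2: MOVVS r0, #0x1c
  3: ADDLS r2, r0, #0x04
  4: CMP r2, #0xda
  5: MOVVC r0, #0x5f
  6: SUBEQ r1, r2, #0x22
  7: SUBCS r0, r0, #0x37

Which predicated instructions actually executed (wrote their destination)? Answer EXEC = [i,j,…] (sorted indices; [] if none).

EXEC = [5]

[0] flags=1010 → (cmp)
[1] flags=1010 EQ?F → skip
[2] flags=1010 VS?F → skip
[3] flags=1010 LS?F → skip
[4] flags=1000 → (cmp)
[5] flags=1000 VC?T → r0=0x5f
[6] flags=1000 EQ?F → skip
[7] flags=1000 CS?F → skip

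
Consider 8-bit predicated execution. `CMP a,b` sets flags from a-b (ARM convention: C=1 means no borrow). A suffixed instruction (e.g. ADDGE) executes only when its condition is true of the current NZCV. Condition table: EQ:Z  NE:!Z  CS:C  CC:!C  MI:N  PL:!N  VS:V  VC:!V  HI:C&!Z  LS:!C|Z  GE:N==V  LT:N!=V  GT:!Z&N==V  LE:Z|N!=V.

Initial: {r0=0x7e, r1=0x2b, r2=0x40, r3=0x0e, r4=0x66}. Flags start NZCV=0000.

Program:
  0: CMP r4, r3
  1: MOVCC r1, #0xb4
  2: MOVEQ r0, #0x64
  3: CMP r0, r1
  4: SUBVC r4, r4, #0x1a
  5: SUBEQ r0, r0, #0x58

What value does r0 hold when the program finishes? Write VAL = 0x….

VAL = 0x7e

[0] flags=0010 → (cmp)
[1] flags=0010 CC?F → skip
[2] flags=0010 EQ?F → skip
[3] flags=0010 → (cmp)
[4] flags=0010 VC?T → r4=0x4c
[5] flags=0010 EQ?F → skip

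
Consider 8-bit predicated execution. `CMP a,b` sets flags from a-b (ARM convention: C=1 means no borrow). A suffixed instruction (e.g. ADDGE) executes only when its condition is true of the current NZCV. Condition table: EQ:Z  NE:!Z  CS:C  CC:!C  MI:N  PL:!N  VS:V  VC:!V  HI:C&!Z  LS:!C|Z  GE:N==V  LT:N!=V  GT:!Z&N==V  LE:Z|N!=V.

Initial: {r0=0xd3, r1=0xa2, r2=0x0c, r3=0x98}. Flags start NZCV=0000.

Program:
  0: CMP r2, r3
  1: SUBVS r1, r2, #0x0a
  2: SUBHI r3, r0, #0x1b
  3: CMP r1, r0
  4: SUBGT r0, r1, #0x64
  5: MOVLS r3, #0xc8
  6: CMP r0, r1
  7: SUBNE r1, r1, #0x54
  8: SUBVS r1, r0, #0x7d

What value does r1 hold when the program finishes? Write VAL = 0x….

VAL = 0x4e

0: ✓ CMP  NZCV=0000
1: · SUBVS
2: · SUBHI
3: ✓ CMP  NZCV=1000
4: · SUBGT
5: ✓ MOVLS  r3←0xc8
6: ✓ CMP  NZCV=0010
7: ✓ SUBNE  r1←0x4e
8: · SUBVS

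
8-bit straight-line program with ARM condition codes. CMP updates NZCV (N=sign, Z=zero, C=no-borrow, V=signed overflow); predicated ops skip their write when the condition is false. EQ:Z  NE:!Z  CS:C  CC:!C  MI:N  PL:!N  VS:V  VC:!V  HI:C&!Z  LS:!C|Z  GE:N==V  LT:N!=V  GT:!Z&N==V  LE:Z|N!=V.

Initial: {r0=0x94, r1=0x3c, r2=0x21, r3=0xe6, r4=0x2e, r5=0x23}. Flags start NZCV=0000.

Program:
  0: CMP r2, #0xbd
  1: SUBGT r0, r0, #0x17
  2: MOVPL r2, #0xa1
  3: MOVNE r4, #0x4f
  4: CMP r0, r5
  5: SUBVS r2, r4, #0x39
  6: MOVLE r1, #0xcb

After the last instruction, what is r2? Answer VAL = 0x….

VAL = 0xa1

[0] flags=0000 → (cmp)
[1] flags=0000 GT?T → r0=0x7d
[2] flags=0000 PL?T → r2=0xa1
[3] flags=0000 NE?T → r4=0x4f
[4] flags=0010 → (cmp)
[5] flags=0010 VS?F → skip
[6] flags=0010 LE?F → skip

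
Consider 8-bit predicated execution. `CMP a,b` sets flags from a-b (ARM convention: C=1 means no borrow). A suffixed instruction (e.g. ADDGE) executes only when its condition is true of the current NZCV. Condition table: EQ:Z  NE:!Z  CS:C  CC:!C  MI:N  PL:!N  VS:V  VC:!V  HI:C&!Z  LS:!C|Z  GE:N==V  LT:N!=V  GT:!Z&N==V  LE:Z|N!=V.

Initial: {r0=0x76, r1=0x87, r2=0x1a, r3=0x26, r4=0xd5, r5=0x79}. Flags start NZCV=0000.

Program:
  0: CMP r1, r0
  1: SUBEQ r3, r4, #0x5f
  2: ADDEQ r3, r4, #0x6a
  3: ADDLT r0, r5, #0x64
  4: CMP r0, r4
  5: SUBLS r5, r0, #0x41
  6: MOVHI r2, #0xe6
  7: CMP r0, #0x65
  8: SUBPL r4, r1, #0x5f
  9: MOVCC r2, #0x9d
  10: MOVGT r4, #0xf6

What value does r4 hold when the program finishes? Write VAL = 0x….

0: ✓ CMP  NZCV=0011
1: · SUBEQ
2: · ADDEQ
3: ✓ ADDLT  r0←0xdd
4: ✓ CMP  NZCV=0010
5: · SUBLS
6: ✓ MOVHI  r2←0xe6
7: ✓ CMP  NZCV=0011
8: ✓ SUBPL  r4←0x28
9: · MOVCC
10: · MOVGT

VAL = 0x28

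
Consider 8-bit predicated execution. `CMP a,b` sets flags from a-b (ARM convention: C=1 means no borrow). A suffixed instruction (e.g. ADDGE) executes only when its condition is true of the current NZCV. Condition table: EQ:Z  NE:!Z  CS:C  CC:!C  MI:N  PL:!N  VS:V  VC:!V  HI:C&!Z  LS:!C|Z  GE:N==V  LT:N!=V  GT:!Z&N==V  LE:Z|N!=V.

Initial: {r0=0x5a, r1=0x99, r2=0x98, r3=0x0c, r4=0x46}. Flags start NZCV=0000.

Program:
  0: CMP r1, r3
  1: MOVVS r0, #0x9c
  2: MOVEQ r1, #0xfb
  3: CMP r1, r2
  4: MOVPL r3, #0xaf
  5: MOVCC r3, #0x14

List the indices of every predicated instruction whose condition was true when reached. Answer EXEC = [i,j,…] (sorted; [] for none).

0: ✓ CMP  NZCV=1010
1: · MOVVS
2: · MOVEQ
3: ✓ CMP  NZCV=0010
4: ✓ MOVPL  r3←0xaf
5: · MOVCC

EXEC = [4]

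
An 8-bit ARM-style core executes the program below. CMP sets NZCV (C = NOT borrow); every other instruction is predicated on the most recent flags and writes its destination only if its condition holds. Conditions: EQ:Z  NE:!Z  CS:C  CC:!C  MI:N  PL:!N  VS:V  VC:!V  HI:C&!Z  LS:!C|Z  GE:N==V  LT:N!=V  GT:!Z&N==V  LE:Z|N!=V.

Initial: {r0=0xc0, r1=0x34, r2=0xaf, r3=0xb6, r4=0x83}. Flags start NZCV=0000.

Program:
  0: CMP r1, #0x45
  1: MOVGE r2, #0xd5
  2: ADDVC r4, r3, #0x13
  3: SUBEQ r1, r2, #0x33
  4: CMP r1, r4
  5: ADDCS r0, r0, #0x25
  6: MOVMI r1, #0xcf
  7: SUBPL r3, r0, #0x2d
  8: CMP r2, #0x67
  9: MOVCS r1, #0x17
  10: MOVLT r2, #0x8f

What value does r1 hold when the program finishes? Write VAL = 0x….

0: ✓ CMP  NZCV=1000
1: · MOVGE
2: ✓ ADDVC  r4←0xc9
3: · SUBEQ
4: ✓ CMP  NZCV=0000
5: · ADDCS
6: · MOVMI
7: ✓ SUBPL  r3←0x93
8: ✓ CMP  NZCV=0011
9: ✓ MOVCS  r1←0x17
10: ✓ MOVLT  r2←0x8f

VAL = 0x17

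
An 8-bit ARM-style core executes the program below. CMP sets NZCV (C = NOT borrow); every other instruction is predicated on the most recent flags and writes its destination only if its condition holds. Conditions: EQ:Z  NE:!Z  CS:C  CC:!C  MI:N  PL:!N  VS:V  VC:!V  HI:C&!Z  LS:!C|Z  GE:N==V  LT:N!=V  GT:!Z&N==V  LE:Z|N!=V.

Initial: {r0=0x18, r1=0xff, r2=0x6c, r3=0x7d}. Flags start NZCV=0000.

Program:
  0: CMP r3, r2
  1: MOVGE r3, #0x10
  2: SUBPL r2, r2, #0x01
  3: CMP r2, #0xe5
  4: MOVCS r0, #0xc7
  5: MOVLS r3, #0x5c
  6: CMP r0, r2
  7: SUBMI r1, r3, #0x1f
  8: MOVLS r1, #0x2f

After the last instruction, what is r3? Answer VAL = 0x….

VAL = 0x5c

[0] flags=0010 → (cmp)
[1] flags=0010 GE?T → r3=0x10
[2] flags=0010 PL?T → r2=0x6b
[3] flags=1001 → (cmp)
[4] flags=1001 CS?F → skip
[5] flags=1001 LS?T → r3=0x5c
[6] flags=1000 → (cmp)
[7] flags=1000 MI?T → r1=0x3d
[8] flags=1000 LS?T → r1=0x2f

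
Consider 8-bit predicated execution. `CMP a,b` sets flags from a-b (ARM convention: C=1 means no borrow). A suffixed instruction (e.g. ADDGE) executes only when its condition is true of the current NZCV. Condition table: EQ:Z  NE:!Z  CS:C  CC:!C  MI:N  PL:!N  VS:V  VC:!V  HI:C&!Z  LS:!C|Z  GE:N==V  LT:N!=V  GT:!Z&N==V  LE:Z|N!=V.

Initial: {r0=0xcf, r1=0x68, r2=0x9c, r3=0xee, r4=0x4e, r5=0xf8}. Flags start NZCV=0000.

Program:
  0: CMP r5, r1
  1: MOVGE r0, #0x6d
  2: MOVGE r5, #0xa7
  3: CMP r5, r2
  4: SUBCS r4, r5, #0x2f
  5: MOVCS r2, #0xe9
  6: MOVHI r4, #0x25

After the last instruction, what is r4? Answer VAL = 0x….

VAL = 0x25

0: ✓ CMP  NZCV=1010
1: · MOVGE
2: · MOVGE
3: ✓ CMP  NZCV=0010
4: ✓ SUBCS  r4←0xc9
5: ✓ MOVCS  r2←0xe9
6: ✓ MOVHI  r4←0x25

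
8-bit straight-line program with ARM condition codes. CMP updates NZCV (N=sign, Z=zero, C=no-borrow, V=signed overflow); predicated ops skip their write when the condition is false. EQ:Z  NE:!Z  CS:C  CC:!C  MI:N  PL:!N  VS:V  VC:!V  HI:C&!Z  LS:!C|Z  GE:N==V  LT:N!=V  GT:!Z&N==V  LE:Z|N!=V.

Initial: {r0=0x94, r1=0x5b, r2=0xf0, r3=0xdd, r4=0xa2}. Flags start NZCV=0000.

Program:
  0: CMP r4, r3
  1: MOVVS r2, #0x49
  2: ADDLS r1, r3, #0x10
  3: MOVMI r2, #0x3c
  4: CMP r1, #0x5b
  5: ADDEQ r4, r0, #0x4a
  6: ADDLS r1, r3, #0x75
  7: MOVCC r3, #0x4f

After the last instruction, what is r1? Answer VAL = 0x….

[0] flags=1000 → (cmp)
[1] flags=1000 VS?F → skip
[2] flags=1000 LS?T → r1=0xed
[3] flags=1000 MI?T → r2=0x3c
[4] flags=1010 → (cmp)
[5] flags=1010 EQ?F → skip
[6] flags=1010 LS?F → skip
[7] flags=1010 CC?F → skip

VAL = 0xed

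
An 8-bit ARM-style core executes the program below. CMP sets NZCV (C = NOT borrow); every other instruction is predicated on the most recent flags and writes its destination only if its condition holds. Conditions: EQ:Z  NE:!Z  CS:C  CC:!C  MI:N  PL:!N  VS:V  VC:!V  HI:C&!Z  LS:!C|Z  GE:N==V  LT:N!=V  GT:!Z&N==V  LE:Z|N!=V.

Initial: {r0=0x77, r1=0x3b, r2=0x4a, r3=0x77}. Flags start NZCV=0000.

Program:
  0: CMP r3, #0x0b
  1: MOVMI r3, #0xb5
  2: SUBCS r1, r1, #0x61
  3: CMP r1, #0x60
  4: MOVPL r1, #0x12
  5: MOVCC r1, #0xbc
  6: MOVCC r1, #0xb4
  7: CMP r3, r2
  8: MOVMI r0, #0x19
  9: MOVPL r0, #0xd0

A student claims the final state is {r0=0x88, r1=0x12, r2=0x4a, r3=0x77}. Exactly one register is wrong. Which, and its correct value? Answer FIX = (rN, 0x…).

FIX = (r0, 0xd0)

0: ✓ CMP  NZCV=0010
1: · MOVMI
2: ✓ SUBCS  r1←0xda
3: ✓ CMP  NZCV=0011
4: ✓ MOVPL  r1←0x12
5: · MOVCC
6: · MOVCC
7: ✓ CMP  NZCV=0010
8: · MOVMI
9: ✓ MOVPL  r0←0xd0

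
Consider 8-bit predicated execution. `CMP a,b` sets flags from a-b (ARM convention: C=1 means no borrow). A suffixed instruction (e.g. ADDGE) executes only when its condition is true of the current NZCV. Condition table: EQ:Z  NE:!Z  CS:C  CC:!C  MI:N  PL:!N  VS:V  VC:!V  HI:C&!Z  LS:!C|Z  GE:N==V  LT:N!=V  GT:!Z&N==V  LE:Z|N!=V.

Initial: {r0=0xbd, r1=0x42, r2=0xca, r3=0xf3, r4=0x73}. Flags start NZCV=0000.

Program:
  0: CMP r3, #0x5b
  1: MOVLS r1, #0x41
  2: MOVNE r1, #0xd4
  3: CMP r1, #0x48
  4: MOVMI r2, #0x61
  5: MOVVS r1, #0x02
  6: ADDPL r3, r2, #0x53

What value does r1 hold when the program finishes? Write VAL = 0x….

VAL = 0xd4

0: ✓ CMP  NZCV=1010
1: · MOVLS
2: ✓ MOVNE  r1←0xd4
3: ✓ CMP  NZCV=1010
4: ✓ MOVMI  r2←0x61
5: · MOVVS
6: · ADDPL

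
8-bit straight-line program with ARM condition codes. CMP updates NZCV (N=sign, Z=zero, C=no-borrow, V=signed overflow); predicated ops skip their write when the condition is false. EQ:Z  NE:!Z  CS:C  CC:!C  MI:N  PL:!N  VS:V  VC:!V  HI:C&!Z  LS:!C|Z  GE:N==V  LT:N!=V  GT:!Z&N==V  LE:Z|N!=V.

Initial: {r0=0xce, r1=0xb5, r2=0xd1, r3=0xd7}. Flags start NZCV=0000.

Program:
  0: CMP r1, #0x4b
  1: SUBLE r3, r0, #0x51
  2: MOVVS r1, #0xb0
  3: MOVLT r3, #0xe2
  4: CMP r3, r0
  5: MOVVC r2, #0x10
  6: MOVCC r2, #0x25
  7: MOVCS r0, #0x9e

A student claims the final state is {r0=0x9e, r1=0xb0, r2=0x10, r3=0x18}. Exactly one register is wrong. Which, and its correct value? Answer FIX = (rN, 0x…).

[0] flags=0011 → (cmp)
[1] flags=0011 LE?T → r3=0x7d
[2] flags=0011 VS?T → r1=0xb0
[3] flags=0011 LT?T → r3=0xe2
[4] flags=0010 → (cmp)
[5] flags=0010 VC?T → r2=0x10
[6] flags=0010 CC?F → skip
[7] flags=0010 CS?T → r0=0x9e

FIX = (r3, 0xe2)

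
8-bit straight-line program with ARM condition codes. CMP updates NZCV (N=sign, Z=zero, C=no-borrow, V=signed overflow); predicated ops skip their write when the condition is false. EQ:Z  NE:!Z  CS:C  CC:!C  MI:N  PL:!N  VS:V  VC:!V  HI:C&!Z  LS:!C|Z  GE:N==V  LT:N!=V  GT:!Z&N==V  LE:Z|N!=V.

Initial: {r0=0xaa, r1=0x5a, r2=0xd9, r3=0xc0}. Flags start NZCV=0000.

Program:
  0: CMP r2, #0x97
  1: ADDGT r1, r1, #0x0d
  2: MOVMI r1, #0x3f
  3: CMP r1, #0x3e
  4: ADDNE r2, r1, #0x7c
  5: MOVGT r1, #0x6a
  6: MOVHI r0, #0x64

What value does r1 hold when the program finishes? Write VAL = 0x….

0: ✓ CMP  NZCV=0010
1: ✓ ADDGT  r1←0x67
2: · MOVMI
3: ✓ CMP  NZCV=0010
4: ✓ ADDNE  r2←0xe3
5: ✓ MOVGT  r1←0x6a
6: ✓ MOVHI  r0←0x64

VAL = 0x6a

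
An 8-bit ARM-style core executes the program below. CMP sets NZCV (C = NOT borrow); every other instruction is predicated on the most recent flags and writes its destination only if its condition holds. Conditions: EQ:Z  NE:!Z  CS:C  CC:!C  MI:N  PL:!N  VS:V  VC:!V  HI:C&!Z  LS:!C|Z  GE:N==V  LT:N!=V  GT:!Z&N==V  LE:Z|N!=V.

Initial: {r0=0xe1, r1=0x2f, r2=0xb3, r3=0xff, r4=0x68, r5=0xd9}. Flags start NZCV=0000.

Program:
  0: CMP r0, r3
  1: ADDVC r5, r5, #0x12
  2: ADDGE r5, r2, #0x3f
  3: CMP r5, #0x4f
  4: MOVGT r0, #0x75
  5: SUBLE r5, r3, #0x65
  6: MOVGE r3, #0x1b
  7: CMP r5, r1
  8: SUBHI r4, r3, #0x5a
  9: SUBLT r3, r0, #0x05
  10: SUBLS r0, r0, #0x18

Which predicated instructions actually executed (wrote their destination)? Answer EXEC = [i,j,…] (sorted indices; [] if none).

EXEC = [1,5,8,9]

[0] flags=1000 → (cmp)
[1] flags=1000 VC?T → r5=0xeb
[2] flags=1000 GE?F → skip
[3] flags=1010 → (cmp)
[4] flags=1010 GT?F → skip
[5] flags=1010 LE?T → r5=0x9a
[6] flags=1010 GE?F → skip
[7] flags=0011 → (cmp)
[8] flags=0011 HI?T → r4=0xa5
[9] flags=0011 LT?T → r3=0xdc
[10] flags=0011 LS?F → skip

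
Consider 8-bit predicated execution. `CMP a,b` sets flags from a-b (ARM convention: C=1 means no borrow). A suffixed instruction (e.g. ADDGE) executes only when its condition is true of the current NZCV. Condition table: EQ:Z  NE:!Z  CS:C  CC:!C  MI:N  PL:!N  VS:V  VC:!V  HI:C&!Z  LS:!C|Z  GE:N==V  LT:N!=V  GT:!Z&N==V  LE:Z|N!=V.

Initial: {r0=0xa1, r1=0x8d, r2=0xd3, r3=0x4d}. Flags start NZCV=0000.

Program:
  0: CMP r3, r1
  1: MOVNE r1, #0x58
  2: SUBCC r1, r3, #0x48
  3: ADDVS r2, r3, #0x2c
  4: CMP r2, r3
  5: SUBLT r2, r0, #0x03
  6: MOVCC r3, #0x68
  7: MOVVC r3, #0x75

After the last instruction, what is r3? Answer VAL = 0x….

VAL = 0x75

0: ✓ CMP  NZCV=1001
1: ✓ MOVNE  r1←0x58
2: ✓ SUBCC  r1←0x05
3: ✓ ADDVS  r2←0x79
4: ✓ CMP  NZCV=0010
5: · SUBLT
6: · MOVCC
7: ✓ MOVVC  r3←0x75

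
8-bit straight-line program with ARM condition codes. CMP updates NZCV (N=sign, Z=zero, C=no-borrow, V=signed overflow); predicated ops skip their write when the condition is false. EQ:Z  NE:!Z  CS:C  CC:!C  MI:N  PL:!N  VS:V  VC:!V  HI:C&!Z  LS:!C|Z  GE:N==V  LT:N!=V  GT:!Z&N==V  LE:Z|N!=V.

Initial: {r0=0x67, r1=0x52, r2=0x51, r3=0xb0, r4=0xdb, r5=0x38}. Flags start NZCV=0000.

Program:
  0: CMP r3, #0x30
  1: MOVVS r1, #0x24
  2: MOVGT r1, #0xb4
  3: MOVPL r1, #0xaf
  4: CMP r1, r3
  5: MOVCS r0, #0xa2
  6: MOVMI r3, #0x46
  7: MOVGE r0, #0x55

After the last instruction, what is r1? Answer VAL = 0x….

0: ✓ CMP  NZCV=1010
1: · MOVVS
2: · MOVGT
3: · MOVPL
4: ✓ CMP  NZCV=1001
5: · MOVCS
6: ✓ MOVMI  r3←0x46
7: ✓ MOVGE  r0←0x55

VAL = 0x52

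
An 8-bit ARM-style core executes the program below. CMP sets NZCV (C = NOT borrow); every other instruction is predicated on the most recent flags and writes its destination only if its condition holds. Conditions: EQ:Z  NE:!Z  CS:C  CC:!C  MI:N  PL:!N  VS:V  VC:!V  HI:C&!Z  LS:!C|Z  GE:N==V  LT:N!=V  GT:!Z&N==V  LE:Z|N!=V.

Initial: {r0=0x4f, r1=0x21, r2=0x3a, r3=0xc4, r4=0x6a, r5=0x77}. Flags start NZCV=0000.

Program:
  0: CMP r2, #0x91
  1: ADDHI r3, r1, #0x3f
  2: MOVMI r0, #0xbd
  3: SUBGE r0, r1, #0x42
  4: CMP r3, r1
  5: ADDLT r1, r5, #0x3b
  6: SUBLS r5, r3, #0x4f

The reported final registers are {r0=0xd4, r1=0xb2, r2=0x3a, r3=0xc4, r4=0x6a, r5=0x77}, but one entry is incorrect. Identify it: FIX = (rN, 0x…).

FIX = (r0, 0xdf)

[0] flags=1001 → (cmp)
[1] flags=1001 HI?F → skip
[2] flags=1001 MI?T → r0=0xbd
[3] flags=1001 GE?T → r0=0xdf
[4] flags=1010 → (cmp)
[5] flags=1010 LT?T → r1=0xb2
[6] flags=1010 LS?F → skip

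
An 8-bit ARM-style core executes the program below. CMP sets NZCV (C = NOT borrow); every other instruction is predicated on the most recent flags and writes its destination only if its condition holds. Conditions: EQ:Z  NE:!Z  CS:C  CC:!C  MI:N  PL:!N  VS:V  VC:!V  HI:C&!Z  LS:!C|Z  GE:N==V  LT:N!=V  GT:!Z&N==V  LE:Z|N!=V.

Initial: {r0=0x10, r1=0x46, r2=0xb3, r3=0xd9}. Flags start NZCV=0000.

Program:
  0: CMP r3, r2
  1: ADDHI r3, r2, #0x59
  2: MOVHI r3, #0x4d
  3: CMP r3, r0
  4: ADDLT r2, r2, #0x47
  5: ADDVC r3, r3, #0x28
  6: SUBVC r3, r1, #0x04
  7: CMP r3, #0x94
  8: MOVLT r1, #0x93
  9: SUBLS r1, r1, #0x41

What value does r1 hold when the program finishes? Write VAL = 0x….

[0] flags=0010 → (cmp)
[1] flags=0010 HI?T → r3=0x0c
[2] flags=0010 HI?T → r3=0x4d
[3] flags=0010 → (cmp)
[4] flags=0010 LT?F → skip
[5] flags=0010 VC?T → r3=0x75
[6] flags=0010 VC?T → r3=0x42
[7] flags=1001 → (cmp)
[8] flags=1001 LT?F → skip
[9] flags=1001 LS?T → r1=0x05

VAL = 0x05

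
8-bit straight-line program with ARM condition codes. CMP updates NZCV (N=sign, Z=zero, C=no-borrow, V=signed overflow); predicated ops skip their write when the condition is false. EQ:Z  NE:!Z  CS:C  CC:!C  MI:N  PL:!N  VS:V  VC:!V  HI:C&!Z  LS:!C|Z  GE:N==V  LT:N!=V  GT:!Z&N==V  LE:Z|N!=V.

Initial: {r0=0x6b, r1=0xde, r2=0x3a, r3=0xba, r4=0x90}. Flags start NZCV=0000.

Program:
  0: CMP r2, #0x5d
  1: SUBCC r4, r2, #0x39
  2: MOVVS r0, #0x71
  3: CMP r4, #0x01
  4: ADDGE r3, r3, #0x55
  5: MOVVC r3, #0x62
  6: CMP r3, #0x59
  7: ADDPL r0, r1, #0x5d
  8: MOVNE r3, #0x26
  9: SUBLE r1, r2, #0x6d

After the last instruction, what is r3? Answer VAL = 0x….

VAL = 0x26

[0] flags=1000 → (cmp)
[1] flags=1000 CC?T → r4=0x01
[2] flags=1000 VS?F → skip
[3] flags=0110 → (cmp)
[4] flags=0110 GE?T → r3=0x0f
[5] flags=0110 VC?T → r3=0x62
[6] flags=0010 → (cmp)
[7] flags=0010 PL?T → r0=0x3b
[8] flags=0010 NE?T → r3=0x26
[9] flags=0010 LE?F → skip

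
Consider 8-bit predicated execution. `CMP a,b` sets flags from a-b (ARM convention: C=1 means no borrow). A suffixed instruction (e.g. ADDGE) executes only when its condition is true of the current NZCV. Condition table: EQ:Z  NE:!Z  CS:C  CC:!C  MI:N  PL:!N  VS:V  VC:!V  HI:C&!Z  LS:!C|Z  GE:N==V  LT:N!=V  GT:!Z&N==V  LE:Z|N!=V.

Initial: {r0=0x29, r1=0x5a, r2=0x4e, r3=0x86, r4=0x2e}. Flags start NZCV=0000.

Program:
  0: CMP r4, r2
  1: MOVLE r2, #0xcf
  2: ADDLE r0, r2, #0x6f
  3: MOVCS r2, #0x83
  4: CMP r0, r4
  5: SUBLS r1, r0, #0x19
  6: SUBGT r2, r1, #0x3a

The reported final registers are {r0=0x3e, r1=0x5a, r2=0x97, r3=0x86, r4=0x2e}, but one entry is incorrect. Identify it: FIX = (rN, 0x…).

0: ✓ CMP  NZCV=1000
1: ✓ MOVLE  r2←0xcf
2: ✓ ADDLE  r0←0x3e
3: · MOVCS
4: ✓ CMP  NZCV=0010
5: · SUBLS
6: ✓ SUBGT  r2←0x20

FIX = (r2, 0x20)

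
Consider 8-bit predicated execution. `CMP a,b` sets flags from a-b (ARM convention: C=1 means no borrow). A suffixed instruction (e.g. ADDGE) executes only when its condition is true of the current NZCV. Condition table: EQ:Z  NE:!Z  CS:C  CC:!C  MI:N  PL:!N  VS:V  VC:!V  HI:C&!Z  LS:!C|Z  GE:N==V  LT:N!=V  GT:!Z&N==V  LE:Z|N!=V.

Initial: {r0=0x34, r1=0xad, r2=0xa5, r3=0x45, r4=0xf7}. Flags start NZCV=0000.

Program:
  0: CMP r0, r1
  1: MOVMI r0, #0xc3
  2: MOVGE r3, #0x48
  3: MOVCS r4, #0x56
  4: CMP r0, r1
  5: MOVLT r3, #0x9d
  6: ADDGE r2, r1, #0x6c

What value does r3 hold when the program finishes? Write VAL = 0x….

VAL = 0x48

[0] flags=1001 → (cmp)
[1] flags=1001 MI?T → r0=0xc3
[2] flags=1001 GE?T → r3=0x48
[3] flags=1001 CS?F → skip
[4] flags=0010 → (cmp)
[5] flags=0010 LT?F → skip
[6] flags=0010 GE?T → r2=0x19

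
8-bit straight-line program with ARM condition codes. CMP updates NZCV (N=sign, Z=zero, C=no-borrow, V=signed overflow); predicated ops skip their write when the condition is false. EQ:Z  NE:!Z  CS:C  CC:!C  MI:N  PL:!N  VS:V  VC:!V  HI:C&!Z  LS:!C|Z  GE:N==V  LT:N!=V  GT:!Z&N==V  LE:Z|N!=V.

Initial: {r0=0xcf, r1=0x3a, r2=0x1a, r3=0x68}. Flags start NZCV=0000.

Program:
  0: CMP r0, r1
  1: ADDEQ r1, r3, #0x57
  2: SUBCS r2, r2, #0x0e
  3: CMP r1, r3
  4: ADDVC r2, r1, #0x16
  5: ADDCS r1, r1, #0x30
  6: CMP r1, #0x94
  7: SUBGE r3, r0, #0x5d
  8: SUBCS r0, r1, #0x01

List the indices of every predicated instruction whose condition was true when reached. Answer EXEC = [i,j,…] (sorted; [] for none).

EXEC = [2,4,7]

0: ✓ CMP  NZCV=1010
1: · ADDEQ
2: ✓ SUBCS  r2←0x0c
3: ✓ CMP  NZCV=1000
4: ✓ ADDVC  r2←0x50
5: · ADDCS
6: ✓ CMP  NZCV=1001
7: ✓ SUBGE  r3←0x72
8: · SUBCS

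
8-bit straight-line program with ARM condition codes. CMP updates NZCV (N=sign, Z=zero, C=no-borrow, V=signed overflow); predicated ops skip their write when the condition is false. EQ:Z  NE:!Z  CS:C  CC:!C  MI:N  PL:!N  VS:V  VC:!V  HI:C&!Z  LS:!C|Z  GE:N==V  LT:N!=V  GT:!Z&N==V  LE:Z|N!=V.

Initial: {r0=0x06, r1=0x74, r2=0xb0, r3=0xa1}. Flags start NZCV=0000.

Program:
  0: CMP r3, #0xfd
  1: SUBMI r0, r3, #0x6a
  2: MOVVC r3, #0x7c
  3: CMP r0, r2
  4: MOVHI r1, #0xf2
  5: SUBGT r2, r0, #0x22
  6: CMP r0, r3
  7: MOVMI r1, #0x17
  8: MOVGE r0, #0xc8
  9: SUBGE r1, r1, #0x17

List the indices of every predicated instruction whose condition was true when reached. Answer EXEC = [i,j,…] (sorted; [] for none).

EXEC = [1,2,5,7]

0: ✓ CMP  NZCV=1000
1: ✓ SUBMI  r0←0x37
2: ✓ MOVVC  r3←0x7c
3: ✓ CMP  NZCV=1001
4: · MOVHI
5: ✓ SUBGT  r2←0x15
6: ✓ CMP  NZCV=1000
7: ✓ MOVMI  r1←0x17
8: · MOVGE
9: · SUBGE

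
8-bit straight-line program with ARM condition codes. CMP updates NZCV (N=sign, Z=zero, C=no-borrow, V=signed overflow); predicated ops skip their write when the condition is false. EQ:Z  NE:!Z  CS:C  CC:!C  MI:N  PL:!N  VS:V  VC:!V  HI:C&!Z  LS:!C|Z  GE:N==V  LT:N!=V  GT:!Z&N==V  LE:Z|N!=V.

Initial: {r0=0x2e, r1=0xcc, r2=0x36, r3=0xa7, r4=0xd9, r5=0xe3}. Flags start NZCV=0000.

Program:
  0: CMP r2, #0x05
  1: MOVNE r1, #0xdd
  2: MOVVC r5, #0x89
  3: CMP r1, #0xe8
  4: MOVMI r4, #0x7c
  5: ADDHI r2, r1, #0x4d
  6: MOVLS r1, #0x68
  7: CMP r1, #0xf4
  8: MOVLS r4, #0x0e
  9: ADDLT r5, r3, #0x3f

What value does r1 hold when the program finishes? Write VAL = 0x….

VAL = 0x68

[0] flags=0010 → (cmp)
[1] flags=0010 NE?T → r1=0xdd
[2] flags=0010 VC?T → r5=0x89
[3] flags=1000 → (cmp)
[4] flags=1000 MI?T → r4=0x7c
[5] flags=1000 HI?F → skip
[6] flags=1000 LS?T → r1=0x68
[7] flags=0000 → (cmp)
[8] flags=0000 LS?T → r4=0x0e
[9] flags=0000 LT?F → skip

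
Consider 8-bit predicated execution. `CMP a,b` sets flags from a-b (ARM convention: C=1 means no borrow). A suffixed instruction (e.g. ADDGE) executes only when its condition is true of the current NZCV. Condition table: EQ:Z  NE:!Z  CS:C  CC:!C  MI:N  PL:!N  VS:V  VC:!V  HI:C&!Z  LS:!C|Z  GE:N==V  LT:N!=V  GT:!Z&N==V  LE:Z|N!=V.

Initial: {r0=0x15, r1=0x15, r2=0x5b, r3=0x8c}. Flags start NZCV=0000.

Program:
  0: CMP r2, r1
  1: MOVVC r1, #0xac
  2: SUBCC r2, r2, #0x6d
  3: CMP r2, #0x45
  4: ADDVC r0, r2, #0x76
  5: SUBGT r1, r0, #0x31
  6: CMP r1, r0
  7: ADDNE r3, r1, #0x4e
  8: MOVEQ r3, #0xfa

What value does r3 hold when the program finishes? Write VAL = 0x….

VAL = 0xee

0: ✓ CMP  NZCV=0010
1: ✓ MOVVC  r1←0xac
2: · SUBCC
3: ✓ CMP  NZCV=0010
4: ✓ ADDVC  r0←0xd1
5: ✓ SUBGT  r1←0xa0
6: ✓ CMP  NZCV=1000
7: ✓ ADDNE  r3←0xee
8: · MOVEQ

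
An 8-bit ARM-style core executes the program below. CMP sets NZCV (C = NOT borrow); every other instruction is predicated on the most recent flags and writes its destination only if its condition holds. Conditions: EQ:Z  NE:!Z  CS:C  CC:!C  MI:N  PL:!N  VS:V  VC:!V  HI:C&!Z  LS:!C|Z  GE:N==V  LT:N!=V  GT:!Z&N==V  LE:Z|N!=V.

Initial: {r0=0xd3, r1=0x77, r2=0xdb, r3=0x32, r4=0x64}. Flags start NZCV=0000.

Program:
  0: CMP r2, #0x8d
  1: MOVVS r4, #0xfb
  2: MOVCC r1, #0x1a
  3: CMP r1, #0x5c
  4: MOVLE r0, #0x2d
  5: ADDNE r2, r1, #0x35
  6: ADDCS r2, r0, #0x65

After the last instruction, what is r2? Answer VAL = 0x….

0: ✓ CMP  NZCV=0010
1: · MOVVS
2: · MOVCC
3: ✓ CMP  NZCV=0010
4: · MOVLE
5: ✓ ADDNE  r2←0xac
6: ✓ ADDCS  r2←0x38

VAL = 0x38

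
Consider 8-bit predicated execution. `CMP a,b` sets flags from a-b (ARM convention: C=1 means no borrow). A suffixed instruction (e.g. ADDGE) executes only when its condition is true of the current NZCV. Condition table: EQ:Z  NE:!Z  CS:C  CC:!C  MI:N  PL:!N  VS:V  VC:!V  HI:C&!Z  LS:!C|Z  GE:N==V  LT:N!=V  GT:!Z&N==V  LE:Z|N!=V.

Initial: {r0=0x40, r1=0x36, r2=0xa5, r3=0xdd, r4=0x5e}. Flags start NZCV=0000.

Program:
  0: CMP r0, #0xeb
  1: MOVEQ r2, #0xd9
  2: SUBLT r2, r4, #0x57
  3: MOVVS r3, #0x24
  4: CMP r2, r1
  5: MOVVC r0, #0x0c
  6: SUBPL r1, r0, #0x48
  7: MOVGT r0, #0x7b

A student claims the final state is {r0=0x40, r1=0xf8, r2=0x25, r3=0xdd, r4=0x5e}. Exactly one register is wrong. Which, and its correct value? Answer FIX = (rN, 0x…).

0: ✓ CMP  NZCV=0000
1: · MOVEQ
2: · SUBLT
3: · MOVVS
4: ✓ CMP  NZCV=0011
5: · MOVVC
6: ✓ SUBPL  r1←0xf8
7: · MOVGT

FIX = (r2, 0xa5)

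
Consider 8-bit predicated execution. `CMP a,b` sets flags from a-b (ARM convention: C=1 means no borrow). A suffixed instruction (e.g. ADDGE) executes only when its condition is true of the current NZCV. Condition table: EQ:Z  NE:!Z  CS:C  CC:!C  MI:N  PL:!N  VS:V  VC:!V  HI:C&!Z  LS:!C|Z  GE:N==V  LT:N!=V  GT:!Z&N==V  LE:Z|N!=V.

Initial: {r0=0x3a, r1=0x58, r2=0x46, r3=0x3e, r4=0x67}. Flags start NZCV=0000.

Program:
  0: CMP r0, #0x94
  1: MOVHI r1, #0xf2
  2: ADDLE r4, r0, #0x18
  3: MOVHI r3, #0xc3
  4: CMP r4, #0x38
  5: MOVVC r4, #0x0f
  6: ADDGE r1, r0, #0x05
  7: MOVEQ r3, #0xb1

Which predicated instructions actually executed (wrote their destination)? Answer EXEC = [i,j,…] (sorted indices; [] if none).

[0] flags=1001 → (cmp)
[1] flags=1001 HI?F → skip
[2] flags=1001 LE?F → skip
[3] flags=1001 HI?F → skip
[4] flags=0010 → (cmp)
[5] flags=0010 VC?T → r4=0x0f
[6] flags=0010 GE?T → r1=0x3f
[7] flags=0010 EQ?F → skip

EXEC = [5,6]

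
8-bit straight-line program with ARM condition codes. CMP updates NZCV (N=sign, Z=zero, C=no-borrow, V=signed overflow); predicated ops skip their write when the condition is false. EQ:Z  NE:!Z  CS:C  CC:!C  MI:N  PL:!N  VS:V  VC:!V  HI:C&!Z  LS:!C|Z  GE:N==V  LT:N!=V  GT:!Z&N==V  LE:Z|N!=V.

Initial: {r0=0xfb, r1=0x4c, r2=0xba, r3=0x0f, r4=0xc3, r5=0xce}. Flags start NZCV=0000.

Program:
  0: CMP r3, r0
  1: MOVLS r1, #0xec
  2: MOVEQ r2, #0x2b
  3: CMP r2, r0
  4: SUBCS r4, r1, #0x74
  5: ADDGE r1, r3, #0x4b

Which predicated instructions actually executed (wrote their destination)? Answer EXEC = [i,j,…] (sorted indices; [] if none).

[0] flags=0000 → (cmp)
[1] flags=0000 LS?T → r1=0xec
[2] flags=0000 EQ?F → skip
[3] flags=1000 → (cmp)
[4] flags=1000 CS?F → skip
[5] flags=1000 GE?F → skip

EXEC = [1]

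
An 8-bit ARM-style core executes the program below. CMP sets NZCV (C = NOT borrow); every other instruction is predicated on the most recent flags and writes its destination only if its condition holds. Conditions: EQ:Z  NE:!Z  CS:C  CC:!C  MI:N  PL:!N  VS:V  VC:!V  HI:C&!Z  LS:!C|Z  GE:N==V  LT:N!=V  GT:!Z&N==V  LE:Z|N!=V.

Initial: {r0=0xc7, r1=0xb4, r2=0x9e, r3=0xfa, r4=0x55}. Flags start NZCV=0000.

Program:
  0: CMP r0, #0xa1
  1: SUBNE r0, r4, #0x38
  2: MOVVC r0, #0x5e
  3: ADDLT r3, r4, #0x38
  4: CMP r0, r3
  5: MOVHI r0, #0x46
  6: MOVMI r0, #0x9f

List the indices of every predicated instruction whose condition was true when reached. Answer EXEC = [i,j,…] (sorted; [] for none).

[0] flags=0010 → (cmp)
[1] flags=0010 NE?T → r0=0x1d
[2] flags=0010 VC?T → r0=0x5e
[3] flags=0010 LT?F → skip
[4] flags=0000 → (cmp)
[5] flags=0000 HI?F → skip
[6] flags=0000 MI?F → skip

EXEC = [1,2]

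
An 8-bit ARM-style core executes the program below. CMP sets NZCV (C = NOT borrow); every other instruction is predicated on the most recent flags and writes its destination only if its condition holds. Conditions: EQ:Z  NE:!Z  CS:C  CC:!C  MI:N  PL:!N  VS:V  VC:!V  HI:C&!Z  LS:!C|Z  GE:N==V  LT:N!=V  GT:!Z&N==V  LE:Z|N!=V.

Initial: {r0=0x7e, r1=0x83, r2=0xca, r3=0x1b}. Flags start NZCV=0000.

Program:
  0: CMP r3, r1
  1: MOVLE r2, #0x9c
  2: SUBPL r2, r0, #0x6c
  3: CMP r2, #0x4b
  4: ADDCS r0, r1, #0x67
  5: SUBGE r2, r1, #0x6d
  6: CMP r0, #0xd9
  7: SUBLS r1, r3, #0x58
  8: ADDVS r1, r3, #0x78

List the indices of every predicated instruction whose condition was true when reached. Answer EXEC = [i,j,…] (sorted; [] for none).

EXEC = [4]

[0] flags=1001 → (cmp)
[1] flags=1001 LE?F → skip
[2] flags=1001 PL?F → skip
[3] flags=0011 → (cmp)
[4] flags=0011 CS?T → r0=0xea
[5] flags=0011 GE?F → skip
[6] flags=0010 → (cmp)
[7] flags=0010 LS?F → skip
[8] flags=0010 VS?F → skip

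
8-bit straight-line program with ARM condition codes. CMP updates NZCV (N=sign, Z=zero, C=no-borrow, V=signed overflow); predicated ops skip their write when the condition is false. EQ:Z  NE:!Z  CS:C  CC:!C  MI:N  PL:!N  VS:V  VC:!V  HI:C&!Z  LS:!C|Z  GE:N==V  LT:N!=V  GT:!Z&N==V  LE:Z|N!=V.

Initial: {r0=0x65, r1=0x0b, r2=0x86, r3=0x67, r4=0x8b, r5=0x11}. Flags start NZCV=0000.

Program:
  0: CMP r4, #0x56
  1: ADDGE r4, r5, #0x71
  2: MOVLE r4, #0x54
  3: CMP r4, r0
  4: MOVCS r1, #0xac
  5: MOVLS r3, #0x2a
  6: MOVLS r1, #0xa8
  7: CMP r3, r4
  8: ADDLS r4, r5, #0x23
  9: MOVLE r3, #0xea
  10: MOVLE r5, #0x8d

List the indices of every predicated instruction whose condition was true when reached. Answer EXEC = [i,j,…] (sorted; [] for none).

[0] flags=0011 → (cmp)
[1] flags=0011 GE?F → skip
[2] flags=0011 LE?T → r4=0x54
[3] flags=1000 → (cmp)
[4] flags=1000 CS?F → skip
[5] flags=1000 LS?T → r3=0x2a
[6] flags=1000 LS?T → r1=0xa8
[7] flags=1000 → (cmp)
[8] flags=1000 LS?T → r4=0x34
[9] flags=1000 LE?T → r3=0xea
[10] flags=1000 LE?T → r5=0x8d

EXEC = [2,5,6,8,9,10]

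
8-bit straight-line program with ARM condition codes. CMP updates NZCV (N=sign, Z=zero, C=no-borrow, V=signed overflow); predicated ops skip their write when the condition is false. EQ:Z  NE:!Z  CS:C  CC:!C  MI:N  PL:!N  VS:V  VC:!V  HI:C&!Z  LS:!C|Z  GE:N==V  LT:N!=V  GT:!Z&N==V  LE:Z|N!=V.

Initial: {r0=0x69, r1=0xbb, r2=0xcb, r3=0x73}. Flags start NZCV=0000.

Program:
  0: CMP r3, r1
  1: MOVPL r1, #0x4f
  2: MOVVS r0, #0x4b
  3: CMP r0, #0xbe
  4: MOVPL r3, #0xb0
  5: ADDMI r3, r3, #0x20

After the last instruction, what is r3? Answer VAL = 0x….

0: ✓ CMP  NZCV=1001
1: · MOVPL
2: ✓ MOVVS  r0←0x4b
3: ✓ CMP  NZCV=1001
4: · MOVPL
5: ✓ ADDMI  r3←0x93

VAL = 0x93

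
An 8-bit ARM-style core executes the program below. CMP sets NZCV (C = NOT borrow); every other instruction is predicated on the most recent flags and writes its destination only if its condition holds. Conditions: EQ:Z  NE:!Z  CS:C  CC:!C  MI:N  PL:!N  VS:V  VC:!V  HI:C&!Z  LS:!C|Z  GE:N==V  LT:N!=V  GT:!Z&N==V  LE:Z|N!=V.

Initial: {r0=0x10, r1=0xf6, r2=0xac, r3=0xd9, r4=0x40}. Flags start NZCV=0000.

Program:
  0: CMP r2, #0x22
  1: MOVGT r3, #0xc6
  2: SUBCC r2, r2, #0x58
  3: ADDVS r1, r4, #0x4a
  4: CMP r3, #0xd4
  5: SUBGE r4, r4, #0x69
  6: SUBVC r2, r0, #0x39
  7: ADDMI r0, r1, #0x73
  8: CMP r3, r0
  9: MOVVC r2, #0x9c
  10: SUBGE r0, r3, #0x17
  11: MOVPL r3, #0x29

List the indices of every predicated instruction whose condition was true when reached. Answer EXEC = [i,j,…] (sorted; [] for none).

0: ✓ CMP  NZCV=1010
1: · MOVGT
2: · SUBCC
3: · ADDVS
4: ✓ CMP  NZCV=0010
5: ✓ SUBGE  r4←0xd7
6: ✓ SUBVC  r2←0xd7
7: · ADDMI
8: ✓ CMP  NZCV=1010
9: ✓ MOVVC  r2←0x9c
10: · SUBGE
11: · MOVPL

EXEC = [5,6,9]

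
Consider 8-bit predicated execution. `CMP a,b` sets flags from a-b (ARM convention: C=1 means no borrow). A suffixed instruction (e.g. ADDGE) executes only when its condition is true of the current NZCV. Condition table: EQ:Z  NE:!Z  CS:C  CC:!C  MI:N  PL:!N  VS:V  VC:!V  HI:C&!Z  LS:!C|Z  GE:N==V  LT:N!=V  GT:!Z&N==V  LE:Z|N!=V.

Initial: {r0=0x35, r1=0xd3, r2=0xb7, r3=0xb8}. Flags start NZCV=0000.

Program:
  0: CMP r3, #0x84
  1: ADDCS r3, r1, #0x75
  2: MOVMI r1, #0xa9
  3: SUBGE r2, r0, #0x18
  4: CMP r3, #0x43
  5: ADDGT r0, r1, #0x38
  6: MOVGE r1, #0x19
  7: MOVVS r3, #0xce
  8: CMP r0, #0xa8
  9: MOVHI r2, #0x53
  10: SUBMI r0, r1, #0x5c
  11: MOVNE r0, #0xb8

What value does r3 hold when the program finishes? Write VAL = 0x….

VAL = 0x48

[0] flags=0010 → (cmp)
[1] flags=0010 CS?T → r3=0x48
[2] flags=0010 MI?F → skip
[3] flags=0010 GE?T → r2=0x1d
[4] flags=0010 → (cmp)
[5] flags=0010 GT?T → r0=0x0b
[6] flags=0010 GE?T → r1=0x19
[7] flags=0010 VS?F → skip
[8] flags=0000 → (cmp)
[9] flags=0000 HI?F → skip
[10] flags=0000 MI?F → skip
[11] flags=0000 NE?T → r0=0xb8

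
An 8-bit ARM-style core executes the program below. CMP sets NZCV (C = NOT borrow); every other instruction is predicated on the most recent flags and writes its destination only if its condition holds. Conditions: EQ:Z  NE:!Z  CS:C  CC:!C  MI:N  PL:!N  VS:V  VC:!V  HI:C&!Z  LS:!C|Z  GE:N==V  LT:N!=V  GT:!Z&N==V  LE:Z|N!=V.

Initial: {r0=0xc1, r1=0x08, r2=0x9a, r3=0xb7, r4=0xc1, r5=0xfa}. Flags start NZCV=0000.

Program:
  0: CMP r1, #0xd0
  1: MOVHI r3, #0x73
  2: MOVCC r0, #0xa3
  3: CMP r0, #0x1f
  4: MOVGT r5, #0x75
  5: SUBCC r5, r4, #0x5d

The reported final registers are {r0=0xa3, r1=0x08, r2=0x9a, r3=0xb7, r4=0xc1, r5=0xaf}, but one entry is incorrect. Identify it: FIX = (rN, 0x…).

FIX = (r5, 0xfa)

[0] flags=0000 → (cmp)
[1] flags=0000 HI?F → skip
[2] flags=0000 CC?T → r0=0xa3
[3] flags=1010 → (cmp)
[4] flags=1010 GT?F → skip
[5] flags=1010 CC?F → skip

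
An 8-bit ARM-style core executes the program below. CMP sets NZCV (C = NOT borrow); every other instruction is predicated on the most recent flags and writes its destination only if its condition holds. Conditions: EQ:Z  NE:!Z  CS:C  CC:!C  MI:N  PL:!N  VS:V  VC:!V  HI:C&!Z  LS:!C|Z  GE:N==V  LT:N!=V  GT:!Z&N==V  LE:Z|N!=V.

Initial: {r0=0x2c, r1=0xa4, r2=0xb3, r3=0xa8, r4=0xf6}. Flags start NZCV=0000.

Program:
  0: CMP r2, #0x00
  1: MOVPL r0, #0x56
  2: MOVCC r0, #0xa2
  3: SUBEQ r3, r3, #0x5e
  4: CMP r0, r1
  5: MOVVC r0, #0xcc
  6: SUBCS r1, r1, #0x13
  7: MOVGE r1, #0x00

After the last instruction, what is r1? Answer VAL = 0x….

[0] flags=1010 → (cmp)
[1] flags=1010 PL?F → skip
[2] flags=1010 CC?F → skip
[3] flags=1010 EQ?F → skip
[4] flags=1001 → (cmp)
[5] flags=1001 VC?F → skip
[6] flags=1001 CS?F → skip
[7] flags=1001 GE?T → r1=0x00

VAL = 0x00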